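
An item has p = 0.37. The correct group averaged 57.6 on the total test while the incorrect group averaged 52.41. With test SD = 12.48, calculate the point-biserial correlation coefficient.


q = 1 - p = 0.63
rpb = ((M1 - M0) / SD) * sqrt(p * q)
rpb = ((57.6 - 52.41) / 12.48) * sqrt(0.37 * 0.63)
rpb = 0.2008

0.2008


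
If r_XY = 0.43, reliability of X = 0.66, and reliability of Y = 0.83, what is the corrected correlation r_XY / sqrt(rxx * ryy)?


r_corrected = rxy / sqrt(rxx * ryy)
= 0.43 / sqrt(0.66 * 0.83)
= 0.43 / sqrt(0.5478)
= 0.43 / 0.740135
r_corrected = 0.581

0.581


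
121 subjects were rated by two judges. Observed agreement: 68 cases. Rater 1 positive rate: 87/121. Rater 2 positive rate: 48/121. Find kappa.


P_o = 68/121 = 0.561983
P_e = (87*48 + 34*73) / 14641 = 0.45475
kappa = (P_o - P_e) / (1 - P_e)
kappa = (0.561983 - 0.45475) / (1 - 0.45475)
kappa = 0.1967

0.1967


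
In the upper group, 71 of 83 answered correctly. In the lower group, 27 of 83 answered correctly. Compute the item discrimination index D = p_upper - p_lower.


p_upper = 71/83 = 0.8554
p_lower = 27/83 = 0.3253
D = 0.8554 - 0.3253 = 0.5301

0.5301


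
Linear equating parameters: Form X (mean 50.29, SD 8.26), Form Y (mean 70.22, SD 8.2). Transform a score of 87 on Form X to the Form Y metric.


slope = SD_Y / SD_X = 8.2 / 8.26 ~ 0.9927
intercept = mean_Y - slope * mean_X = 70.22 - (8.2 / 8.26) * 50.29 ~ 20.2953
Y = slope * X + intercept. To avoid rounding drift from the rounded slope/intercept, evaluate the equivalent form Y = mean_Y + SD_Y * (X - mean_X) / SD_X at full precision:
Y = 70.22 + 8.2 * (87 - 50.29) / 8.26
Y = 70.22 + 8.2 * 36.71 / 8.26
Y = 70.22 + 301.022 / 8.26
Y = 70.22 + 36.4433
Y = 106.6633

106.6633


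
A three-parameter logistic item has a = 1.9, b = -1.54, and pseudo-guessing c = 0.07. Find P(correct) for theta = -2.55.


logit = 1.9*(-2.55 - -1.54) = -1.919
P* = 1/(1 + exp(--1.919)) = 0.128
P = 0.07 + (1 - 0.07) * 0.128
P = 0.189

0.189


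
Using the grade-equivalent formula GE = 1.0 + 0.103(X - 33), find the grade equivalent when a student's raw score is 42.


raw - median = 42 - 33 = 9
slope * diff = 0.103 * 9 = 0.927
GE = 1.0 + 0.927
GE = 1.927

1.927


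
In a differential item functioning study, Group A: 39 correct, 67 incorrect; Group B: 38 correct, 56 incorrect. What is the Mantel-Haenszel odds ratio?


Odds_A = 39/67 = 0.5821
Odds_B = 38/56 = 0.6786
OR = Odds_A / Odds_B = 0.5821 / 0.6786
Exactly, OR = (39 * 56) / (67 * 38) = 2184 / 2546
OR = 0.8578

0.8578


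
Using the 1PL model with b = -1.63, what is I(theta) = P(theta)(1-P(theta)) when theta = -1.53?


P = 1/(1+exp(-(-1.53--1.63))) = 0.525
I = P*(1-P) = 0.525 * 0.475
I = 0.2494

0.2494


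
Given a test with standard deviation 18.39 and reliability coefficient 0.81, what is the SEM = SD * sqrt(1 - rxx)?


SEM = SD * sqrt(1 - rxx)
SEM = 18.39 * sqrt(1 - 0.81)
SEM = 18.39 * sqrt(0.19) = 18.39 * 0.43589
SEM = 8.016

8.016


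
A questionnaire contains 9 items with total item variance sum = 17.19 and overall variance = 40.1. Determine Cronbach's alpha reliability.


alpha = (k/(k-1)) * (1 - sum(si^2)/s_total^2)
= (9/8) * (1 - 17.19/40.1)
alpha = 0.6427

0.6427


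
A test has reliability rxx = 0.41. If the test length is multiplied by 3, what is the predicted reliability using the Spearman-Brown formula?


r_new = (n * rxx) / (1 + (n-1) * rxx)
r_new = (3 * 0.41) / (1 + 2 * 0.41)
r_new = 1.23 / 1.82
r_new = 0.6758

0.6758


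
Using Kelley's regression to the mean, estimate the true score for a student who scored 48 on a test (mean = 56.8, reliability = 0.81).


T_est = rxx * X + (1 - rxx) * mean
T_est = 0.81 * 48 + 0.19 * 56.8
T_est = 38.88 + 10.792
T_est = 49.672

49.672


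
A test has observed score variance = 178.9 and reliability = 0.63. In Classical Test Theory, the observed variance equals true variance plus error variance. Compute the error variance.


var_true = rxx * var_obs = 0.63 * 178.9 = 112.707
var_error = var_obs - var_true
var_error = 178.9 - 112.707
var_error = 66.193

66.193


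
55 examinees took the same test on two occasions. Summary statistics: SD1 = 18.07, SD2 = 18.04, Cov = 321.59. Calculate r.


r = cov(X,Y) / (SD_X * SD_Y)
r = 321.59 / (18.07 * 18.04)
r = 321.59 / 325.9828
r = 0.9865

0.9865


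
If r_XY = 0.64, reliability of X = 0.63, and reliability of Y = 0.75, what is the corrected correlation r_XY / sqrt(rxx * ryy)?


r_corrected = rxy / sqrt(rxx * ryy)
= 0.64 / sqrt(0.63 * 0.75)
= 0.64 / sqrt(0.4725)
= 0.64 / 0.687386
r_corrected = 0.9311

0.9311


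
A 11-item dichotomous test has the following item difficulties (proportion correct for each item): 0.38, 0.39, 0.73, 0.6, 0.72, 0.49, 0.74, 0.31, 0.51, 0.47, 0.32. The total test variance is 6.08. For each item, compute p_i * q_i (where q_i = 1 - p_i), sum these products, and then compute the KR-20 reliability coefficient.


For each item, compute p_i * q_i:
  Item 1: 0.38 * 0.62 = 0.2356
  Item 2: 0.39 * 0.61 = 0.2379
  Item 3: 0.73 * 0.27 = 0.1971
  Item 4: 0.6 * 0.4 = 0.24
  Item 5: 0.72 * 0.28 = 0.2016
  Item 6: 0.49 * 0.51 = 0.2499
  Item 7: 0.74 * 0.26 = 0.1924
  Item 8: 0.31 * 0.69 = 0.2139
  Item 9: 0.51 * 0.49 = 0.2499
  Item 10: 0.47 * 0.53 = 0.2491
  Item 11: 0.32 * 0.68 = 0.2176
Sum(p_i * q_i) = 0.2356 + 0.2379 + 0.1971 + 0.24 + 0.2016 + 0.2499 + 0.1924 + 0.2139 + 0.2499 + 0.2491 + 0.2176 = 2.485
KR-20 = (k/(k-1)) * (1 - Sum(p_i*q_i) / Var_total)
= (11/10) * (1 - 2.485/6.08)
= 1.1 * 0.5913
KR-20 = 0.6504

0.6504


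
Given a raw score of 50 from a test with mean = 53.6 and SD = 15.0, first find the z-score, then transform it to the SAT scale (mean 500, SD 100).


z = (X - mean) / SD = (50 - 53.6) / 15.0
z = -3.6 / 15.0
z = -0.24
SAT-scale = SAT = 500 + 100z
Carry z at full precision (z = -3.6 / 15.0) into the conversion:
SAT-scale = 500 + 100 * (-3.6 / 15.0) = 500 + -360 / 15.0
SAT-scale = 500 + -24.0
SAT-scale = 476.0

476.0


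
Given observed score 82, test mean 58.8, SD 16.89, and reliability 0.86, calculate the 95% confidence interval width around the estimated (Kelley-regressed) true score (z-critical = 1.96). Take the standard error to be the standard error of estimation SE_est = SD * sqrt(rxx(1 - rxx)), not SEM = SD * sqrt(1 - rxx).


True score estimate = 0.86*82 + 0.14*58.8 = 78.752
SE_est = SD * sqrt(rxx * (1 - rxx)) = 16.89 * sqrt(0.86 * 0.14) = 16.89 * sqrt(0.1204) = 5.860611
CI = T_est +/- z * SE_est, so width = 2 * z * SE_est = 2 * 1.96 * 5.860611
Width = 22.9736

22.9736


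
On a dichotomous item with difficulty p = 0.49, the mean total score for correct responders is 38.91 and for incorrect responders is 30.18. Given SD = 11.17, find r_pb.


q = 1 - p = 0.51
rpb = ((M1 - M0) / SD) * sqrt(p * q)
rpb = ((38.91 - 30.18) / 11.17) * sqrt(0.49 * 0.51)
rpb = 0.3907

0.3907


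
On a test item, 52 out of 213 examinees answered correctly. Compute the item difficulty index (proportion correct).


Item difficulty p = number correct / total examinees
p = 52 / 213
p = 0.2441

0.2441


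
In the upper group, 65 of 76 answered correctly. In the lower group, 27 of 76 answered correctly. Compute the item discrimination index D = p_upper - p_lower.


p_upper = 65/76 = 0.8553
p_lower = 27/76 = 0.3553
D = 0.8553 - 0.3553 = 0.5

0.5


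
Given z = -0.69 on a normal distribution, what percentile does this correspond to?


CDF(z) = 0.5 * (1 + erf(z/sqrt(2)))
erf(-0.4879) = -0.5098
CDF = 0.2451
Percentile rank = 0.2451 * 100 = 24.51

24.51


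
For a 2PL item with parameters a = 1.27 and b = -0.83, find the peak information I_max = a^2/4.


For 2PL, max info at theta = b = -0.83
I_max = a^2 / 4 = 1.27^2 / 4
= 1.6129 / 4
I_max = 0.4032

0.4032


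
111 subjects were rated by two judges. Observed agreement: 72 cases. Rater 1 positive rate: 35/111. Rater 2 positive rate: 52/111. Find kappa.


P_o = 72/111 = 0.648649
P_e = (35*52 + 76*59) / 12321 = 0.511647
kappa = (P_o - P_e) / (1 - P_e)
kappa = (0.648649 - 0.511647) / (1 - 0.511647)
kappa = 0.2805

0.2805


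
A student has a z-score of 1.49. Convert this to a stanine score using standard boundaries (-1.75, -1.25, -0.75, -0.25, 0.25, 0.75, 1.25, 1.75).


Stanine boundaries: [-1.75, -1.25, -0.75, -0.25, 0.25, 0.75, 1.25, 1.75]
z = 1.49
Check each boundary:
  z >= -1.75 -> could be stanine 2
  z >= -1.25 -> could be stanine 3
  z >= -0.75 -> could be stanine 4
  z >= -0.25 -> could be stanine 5
  z >= 0.25 -> could be stanine 6
  z >= 0.75 -> could be stanine 7
  z >= 1.25 -> could be stanine 8
  z < 1.75
Highest qualifying boundary gives stanine = 8

8


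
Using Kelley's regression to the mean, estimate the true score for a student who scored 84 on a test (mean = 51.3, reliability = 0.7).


T_est = rxx * X + (1 - rxx) * mean
T_est = 0.7 * 84 + 0.3 * 51.3
T_est = 58.8 + 15.39
T_est = 74.19

74.19


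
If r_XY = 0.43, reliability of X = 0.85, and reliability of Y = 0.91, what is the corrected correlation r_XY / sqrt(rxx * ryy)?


r_corrected = rxy / sqrt(rxx * ryy)
= 0.43 / sqrt(0.85 * 0.91)
= 0.43 / sqrt(0.7735)
= 0.43 / 0.879488
r_corrected = 0.4889

0.4889


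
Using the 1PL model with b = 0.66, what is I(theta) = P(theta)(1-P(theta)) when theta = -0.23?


P = 1/(1+exp(-(-0.23-0.66))) = 0.2911
I = P*(1-P) = 0.2911 * 0.7089
I = 0.2064

0.2064


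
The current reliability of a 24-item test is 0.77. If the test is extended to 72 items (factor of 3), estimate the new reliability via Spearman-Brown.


r_new = (n * rxx) / (1 + (n-1) * rxx)
r_new = (3 * 0.77) / (1 + 2 * 0.77)
r_new = 2.31 / 2.54
r_new = 0.9094

0.9094


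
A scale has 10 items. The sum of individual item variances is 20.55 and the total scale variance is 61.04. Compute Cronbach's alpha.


alpha = (k/(k-1)) * (1 - sum(si^2)/s_total^2)
= (10/9) * (1 - 20.55/61.04)
alpha = 0.737

0.737


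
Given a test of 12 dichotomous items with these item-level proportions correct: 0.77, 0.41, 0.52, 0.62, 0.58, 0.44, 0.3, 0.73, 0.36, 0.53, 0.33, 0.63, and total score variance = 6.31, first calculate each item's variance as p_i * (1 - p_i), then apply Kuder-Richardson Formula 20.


For each item, compute p_i * q_i:
  Item 1: 0.77 * 0.23 = 0.1771
  Item 2: 0.41 * 0.59 = 0.2419
  Item 3: 0.52 * 0.48 = 0.2496
  Item 4: 0.62 * 0.38 = 0.2356
  Item 5: 0.58 * 0.42 = 0.2436
  Item 6: 0.44 * 0.56 = 0.2464
  Item 7: 0.3 * 0.7 = 0.21
  Item 8: 0.73 * 0.27 = 0.1971
  Item 9: 0.36 * 0.64 = 0.2304
  Item 10: 0.53 * 0.47 = 0.2491
  Item 11: 0.33 * 0.67 = 0.2211
  Item 12: 0.63 * 0.37 = 0.2331
Sum(p_i * q_i) = 0.1771 + 0.2419 + 0.2496 + 0.2356 + 0.2436 + 0.2464 + 0.21 + 0.1971 + 0.2304 + 0.2491 + 0.2211 + 0.2331 = 2.735
KR-20 = (k/(k-1)) * (1 - Sum(p_i*q_i) / Var_total)
= (12/11) * (1 - 2.735/6.31)
= 1.0909 * 0.5666
KR-20 = 0.6181

0.6181


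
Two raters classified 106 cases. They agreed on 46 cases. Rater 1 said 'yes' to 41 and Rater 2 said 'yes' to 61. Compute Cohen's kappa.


P_o = 46/106 = 0.433962
P_e = (41*61 + 65*45) / 11236 = 0.482912
kappa = (P_o - P_e) / (1 - P_e)
kappa = (0.433962 - 0.482912) / (1 - 0.482912)
kappa = -0.0947

-0.0947


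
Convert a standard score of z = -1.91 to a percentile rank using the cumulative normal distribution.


CDF(z) = 0.5 * (1 + erf(z/sqrt(2)))
erf(-1.3506) = -0.9439
CDF = 0.0281
Percentile rank = 0.0281 * 100 = 2.81

2.81


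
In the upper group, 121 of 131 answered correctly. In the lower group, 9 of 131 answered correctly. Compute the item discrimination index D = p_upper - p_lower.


p_upper = 121/131 = 0.9237
p_lower = 9/131 = 0.0687
D = 0.9237 - 0.0687 = 0.855

0.855


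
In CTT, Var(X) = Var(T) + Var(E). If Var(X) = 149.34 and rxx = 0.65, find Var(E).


var_true = rxx * var_obs = 0.65 * 149.34 = 97.071
var_error = var_obs - var_true
var_error = 149.34 - 97.071
var_error = 52.269

52.269


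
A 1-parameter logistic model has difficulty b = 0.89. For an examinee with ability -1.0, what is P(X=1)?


theta - b = -1.0 - 0.89 = -1.89
exp(-(theta - b)) = exp(1.89) = 6.6194
P = 1 / (1 + 6.6194)
P = 0.1312

0.1312


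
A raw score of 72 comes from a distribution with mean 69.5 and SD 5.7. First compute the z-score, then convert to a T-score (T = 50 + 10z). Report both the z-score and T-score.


z = (X - mean) / SD = (72 - 69.5) / 5.7
z = 2.5 / 5.7
z = 0.4386
T-score = T = 50 + 10z
Carry z at full precision (z = 2.5 / 5.7) into the conversion:
T-score = 50 + 10 * (2.5 / 5.7) = 50 + 25 / 5.7
T-score = 50 + 4.386
T-score = 54.386

54.386


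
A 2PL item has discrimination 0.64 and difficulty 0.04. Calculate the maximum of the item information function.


For 2PL, max info at theta = b = 0.04
I_max = a^2 / 4 = 0.64^2 / 4
= 0.4096 / 4
I_max = 0.1024

0.1024


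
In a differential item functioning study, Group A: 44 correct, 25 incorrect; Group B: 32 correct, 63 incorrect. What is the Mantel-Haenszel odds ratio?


Odds_A = 44/25 = 1.76
Odds_B = 32/63 = 0.5079
OR = Odds_A / Odds_B = 1.76 / 0.5079
Exactly, OR = (44 * 63) / (25 * 32) = 2772 / 800
OR = 3.465

3.465


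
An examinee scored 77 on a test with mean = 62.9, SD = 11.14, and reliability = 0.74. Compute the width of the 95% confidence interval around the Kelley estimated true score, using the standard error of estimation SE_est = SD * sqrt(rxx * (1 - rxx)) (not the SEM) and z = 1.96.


True score estimate = 0.74*77 + 0.26*62.9 = 73.334
SE_est = SD * sqrt(rxx * (1 - rxx)) = 11.14 * sqrt(0.74 * 0.26) = 11.14 * sqrt(0.1924) = 4.886385
CI = T_est +/- z * SE_est, so width = 2 * z * SE_est = 2 * 1.96 * 4.886385
Width = 19.1546

19.1546


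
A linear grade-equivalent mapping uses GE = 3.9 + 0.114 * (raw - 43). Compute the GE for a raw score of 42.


raw - median = 42 - 43 = -1
slope * diff = 0.114 * -1 = -0.114
GE = 3.9 + -0.114
GE = 3.786

3.786


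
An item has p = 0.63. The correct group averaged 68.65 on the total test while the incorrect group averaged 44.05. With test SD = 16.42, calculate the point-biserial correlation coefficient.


q = 1 - p = 0.37
rpb = ((M1 - M0) / SD) * sqrt(p * q)
rpb = ((68.65 - 44.05) / 16.42) * sqrt(0.63 * 0.37)
rpb = 0.7233

0.7233


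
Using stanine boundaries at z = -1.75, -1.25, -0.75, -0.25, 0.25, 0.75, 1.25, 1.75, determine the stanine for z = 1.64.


Stanine boundaries: [-1.75, -1.25, -0.75, -0.25, 0.25, 0.75, 1.25, 1.75]
z = 1.64
Check each boundary:
  z >= -1.75 -> could be stanine 2
  z >= -1.25 -> could be stanine 3
  z >= -0.75 -> could be stanine 4
  z >= -0.25 -> could be stanine 5
  z >= 0.25 -> could be stanine 6
  z >= 0.75 -> could be stanine 7
  z >= 1.25 -> could be stanine 8
  z < 1.75
Highest qualifying boundary gives stanine = 8

8


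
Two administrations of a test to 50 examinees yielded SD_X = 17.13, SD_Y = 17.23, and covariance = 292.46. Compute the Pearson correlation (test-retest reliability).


r = cov(X,Y) / (SD_X * SD_Y)
r = 292.46 / (17.13 * 17.23)
r = 292.46 / 295.1499
r = 0.9909

0.9909


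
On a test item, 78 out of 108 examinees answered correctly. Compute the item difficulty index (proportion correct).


Item difficulty p = number correct / total examinees
p = 78 / 108
p = 0.7222

0.7222


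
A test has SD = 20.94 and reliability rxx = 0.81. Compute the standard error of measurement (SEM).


SEM = SD * sqrt(1 - rxx)
SEM = 20.94 * sqrt(1 - 0.81)
SEM = 20.94 * sqrt(0.19) = 20.94 * 0.43589
SEM = 9.1275

9.1275


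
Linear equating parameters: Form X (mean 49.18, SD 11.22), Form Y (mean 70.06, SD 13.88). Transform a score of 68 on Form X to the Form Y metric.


slope = SD_Y / SD_X = 13.88 / 11.22 ~ 1.2371
intercept = mean_Y - slope * mean_X = 70.06 - (13.88 / 11.22) * 49.18 ~ 9.2206
Y = slope * X + intercept. To avoid rounding drift from the rounded slope/intercept, evaluate the equivalent form Y = mean_Y + SD_Y * (X - mean_X) / SD_X at full precision:
Y = 70.06 + 13.88 * (68 - 49.18) / 11.22
Y = 70.06 + 13.88 * 18.82 / 11.22
Y = 70.06 + 261.2216 / 11.22
Y = 70.06 + 23.2818
Y = 93.3418

93.3418


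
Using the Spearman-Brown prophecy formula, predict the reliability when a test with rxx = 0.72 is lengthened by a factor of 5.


r_new = (n * rxx) / (1 + (n-1) * rxx)
r_new = (5 * 0.72) / (1 + 4 * 0.72)
r_new = 3.6 / 3.88
r_new = 0.9278

0.9278


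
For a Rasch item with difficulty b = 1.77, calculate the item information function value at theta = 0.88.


P = 1/(1+exp(-(0.88-1.77))) = 0.2911
I = P*(1-P) = 0.2911 * 0.7089
I = 0.2064

0.2064


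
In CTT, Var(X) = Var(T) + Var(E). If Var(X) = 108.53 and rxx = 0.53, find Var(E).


var_true = rxx * var_obs = 0.53 * 108.53 = 57.5209
var_error = var_obs - var_true
var_error = 108.53 - 57.5209
var_error = 51.0091

51.0091


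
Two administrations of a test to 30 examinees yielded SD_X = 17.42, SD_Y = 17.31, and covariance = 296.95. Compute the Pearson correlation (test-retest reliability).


r = cov(X,Y) / (SD_X * SD_Y)
r = 296.95 / (17.42 * 17.31)
r = 296.95 / 301.5402
r = 0.9848

0.9848


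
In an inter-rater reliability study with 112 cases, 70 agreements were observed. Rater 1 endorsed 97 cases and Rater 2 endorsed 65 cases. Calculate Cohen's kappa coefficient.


P_o = 70/112 = 0.625
P_e = (97*65 + 15*47) / 12544 = 0.558833
kappa = (P_o - P_e) / (1 - P_e)
kappa = (0.625 - 0.558833) / (1 - 0.558833)
kappa = 0.15

0.15


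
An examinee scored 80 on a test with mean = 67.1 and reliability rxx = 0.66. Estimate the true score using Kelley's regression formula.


T_est = rxx * X + (1 - rxx) * mean
T_est = 0.66 * 80 + 0.34 * 67.1
T_est = 52.8 + 22.814
T_est = 75.614

75.614


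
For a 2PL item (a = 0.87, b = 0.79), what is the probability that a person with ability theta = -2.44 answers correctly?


a*(theta - b) = 0.87 * (-2.44 - 0.79) = -2.8101
exp(--2.8101) = 16.6116
P = 1 / (1 + 16.6116)
P = 0.0568

0.0568


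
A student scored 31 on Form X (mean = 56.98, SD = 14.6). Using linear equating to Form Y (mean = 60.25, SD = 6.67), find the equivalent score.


slope = SD_Y / SD_X = 6.67 / 14.6 ~ 0.4568
intercept = mean_Y - slope * mean_X = 60.25 - (6.67 / 14.6) * 56.98 ~ 34.2187
Y = slope * X + intercept. To avoid rounding drift from the rounded slope/intercept, evaluate the equivalent form Y = mean_Y + SD_Y * (X - mean_X) / SD_X at full precision:
Y = 60.25 + 6.67 * (31 - 56.98) / 14.6
Y = 60.25 - 6.67 * 25.98 / 14.6
Y = 60.25 - 173.2866 / 14.6
Y = 60.25 - 11.8689
Y = 48.3811

48.3811


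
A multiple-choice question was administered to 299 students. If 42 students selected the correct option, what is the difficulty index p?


Item difficulty p = number correct / total examinees
p = 42 / 299
p = 0.1405

0.1405


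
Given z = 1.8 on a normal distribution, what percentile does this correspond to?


CDF(z) = 0.5 * (1 + erf(z/sqrt(2)))
erf(1.2728) = 0.9281
CDF = 0.9641
Percentile rank = 0.9641 * 100 = 96.41

96.41


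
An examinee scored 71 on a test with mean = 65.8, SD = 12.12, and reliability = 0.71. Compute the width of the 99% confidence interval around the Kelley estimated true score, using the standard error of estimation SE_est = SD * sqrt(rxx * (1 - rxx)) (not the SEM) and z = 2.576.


True score estimate = 0.71*71 + 0.29*65.8 = 69.492
SE_est = SD * sqrt(rxx * (1 - rxx)) = 12.12 * sqrt(0.71 * 0.29) = 12.12 * sqrt(0.2059) = 5.499596
CI = T_est +/- z * SE_est, so width = 2 * z * SE_est = 2 * 2.576 * 5.499596
Width = 28.3339

28.3339


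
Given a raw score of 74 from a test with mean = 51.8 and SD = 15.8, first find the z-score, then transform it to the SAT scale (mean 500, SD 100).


z = (X - mean) / SD = (74 - 51.8) / 15.8
z = 22.2 / 15.8
z = 1.4051
SAT-scale = SAT = 500 + 100z
Carry z at full precision (z = 22.2 / 15.8) into the conversion:
SAT-scale = 500 + 100 * (22.2 / 15.8) = 500 + 2220 / 15.8
SAT-scale = 500 + 140.5063
SAT-scale = 640.5063

640.5063


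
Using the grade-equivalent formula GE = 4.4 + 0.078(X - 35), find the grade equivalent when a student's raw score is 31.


raw - median = 31 - 35 = -4
slope * diff = 0.078 * -4 = -0.312
GE = 4.4 + -0.312
GE = 4.088

4.088


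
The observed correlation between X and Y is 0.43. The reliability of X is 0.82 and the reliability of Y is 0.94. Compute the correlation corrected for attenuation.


r_corrected = rxy / sqrt(rxx * ryy)
= 0.43 / sqrt(0.82 * 0.94)
= 0.43 / sqrt(0.7708)
= 0.43 / 0.877952
r_corrected = 0.4898

0.4898


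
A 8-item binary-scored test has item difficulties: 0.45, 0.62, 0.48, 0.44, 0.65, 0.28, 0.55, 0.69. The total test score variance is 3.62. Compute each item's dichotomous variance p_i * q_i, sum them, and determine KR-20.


For each item, compute p_i * q_i:
  Item 1: 0.45 * 0.55 = 0.2475
  Item 2: 0.62 * 0.38 = 0.2356
  Item 3: 0.48 * 0.52 = 0.2496
  Item 4: 0.44 * 0.56 = 0.2464
  Item 5: 0.65 * 0.35 = 0.2275
  Item 6: 0.28 * 0.72 = 0.2016
  Item 7: 0.55 * 0.45 = 0.2475
  Item 8: 0.69 * 0.31 = 0.2139
Sum(p_i * q_i) = 0.2475 + 0.2356 + 0.2496 + 0.2464 + 0.2275 + 0.2016 + 0.2475 + 0.2139 = 1.8696
KR-20 = (k/(k-1)) * (1 - Sum(p_i*q_i) / Var_total)
= (8/7) * (1 - 1.8696/3.62)
= 1.1429 * 0.4835
KR-20 = 0.5526

0.5526


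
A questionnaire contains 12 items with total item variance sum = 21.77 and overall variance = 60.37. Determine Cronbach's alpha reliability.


alpha = (k/(k-1)) * (1 - sum(si^2)/s_total^2)
= (12/11) * (1 - 21.77/60.37)
alpha = 0.6975

0.6975


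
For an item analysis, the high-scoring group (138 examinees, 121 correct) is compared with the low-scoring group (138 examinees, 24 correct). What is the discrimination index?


p_upper = 121/138 = 0.8768
p_lower = 24/138 = 0.1739
D = 0.8768 - 0.1739 = 0.7029

0.7029


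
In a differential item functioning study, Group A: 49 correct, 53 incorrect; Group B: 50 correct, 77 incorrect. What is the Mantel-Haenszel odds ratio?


Odds_A = 49/53 = 0.9245
Odds_B = 50/77 = 0.6494
OR = Odds_A / Odds_B = 0.9245 / 0.6494
Exactly, OR = (49 * 77) / (53 * 50) = 3773 / 2650
OR = 1.4238

1.4238


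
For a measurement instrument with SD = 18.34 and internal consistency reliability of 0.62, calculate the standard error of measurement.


SEM = SD * sqrt(1 - rxx)
SEM = 18.34 * sqrt(1 - 0.62)
SEM = 18.34 * sqrt(0.38) = 18.34 * 0.616441
SEM = 11.3055

11.3055


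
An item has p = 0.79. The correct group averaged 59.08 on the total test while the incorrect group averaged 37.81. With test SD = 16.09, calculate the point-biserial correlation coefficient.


q = 1 - p = 0.21
rpb = ((M1 - M0) / SD) * sqrt(p * q)
rpb = ((59.08 - 37.81) / 16.09) * sqrt(0.79 * 0.21)
rpb = 0.5384

0.5384


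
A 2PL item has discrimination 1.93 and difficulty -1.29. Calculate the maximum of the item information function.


For 2PL, max info at theta = b = -1.29
I_max = a^2 / 4 = 1.93^2 / 4
= 3.7249 / 4
I_max = 0.9312

0.9312


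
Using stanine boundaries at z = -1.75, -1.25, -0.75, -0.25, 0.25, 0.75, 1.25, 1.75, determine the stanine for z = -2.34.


Stanine boundaries: [-1.75, -1.25, -0.75, -0.25, 0.25, 0.75, 1.25, 1.75]
z = -2.34
Check each boundary:
  z < -1.75
  z < -1.25
  z < -0.75
  z < -0.25
  z < 0.25
  z < 0.75
  z < 1.25
  z < 1.75
Highest qualifying boundary gives stanine = 1

1


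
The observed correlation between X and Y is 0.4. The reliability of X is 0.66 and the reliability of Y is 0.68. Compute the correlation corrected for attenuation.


r_corrected = rxy / sqrt(rxx * ryy)
= 0.4 / sqrt(0.66 * 0.68)
= 0.4 / sqrt(0.4488)
= 0.4 / 0.669925
r_corrected = 0.5971

0.5971


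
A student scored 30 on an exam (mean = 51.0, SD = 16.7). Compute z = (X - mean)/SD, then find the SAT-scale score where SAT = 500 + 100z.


z = (X - mean) / SD = (30 - 51.0) / 16.7
z = -21.0 / 16.7
z = -1.2575
SAT-scale = SAT = 500 + 100z
Carry z at full precision (z = -21.0 / 16.7) into the conversion:
SAT-scale = 500 + 100 * (-21.0 / 16.7) = 500 + -2100 / 16.7
SAT-scale = 500 + -125.7485
SAT-scale = 374.2515

374.2515


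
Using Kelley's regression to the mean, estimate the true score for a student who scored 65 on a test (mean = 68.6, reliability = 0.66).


T_est = rxx * X + (1 - rxx) * mean
T_est = 0.66 * 65 + 0.34 * 68.6
T_est = 42.9 + 23.324
T_est = 66.224

66.224


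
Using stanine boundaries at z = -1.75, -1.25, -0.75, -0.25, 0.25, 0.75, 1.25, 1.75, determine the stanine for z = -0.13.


Stanine boundaries: [-1.75, -1.25, -0.75, -0.25, 0.25, 0.75, 1.25, 1.75]
z = -0.13
Check each boundary:
  z >= -1.75 -> could be stanine 2
  z >= -1.25 -> could be stanine 3
  z >= -0.75 -> could be stanine 4
  z >= -0.25 -> could be stanine 5
  z < 0.25
  z < 0.75
  z < 1.25
  z < 1.75
Highest qualifying boundary gives stanine = 5

5


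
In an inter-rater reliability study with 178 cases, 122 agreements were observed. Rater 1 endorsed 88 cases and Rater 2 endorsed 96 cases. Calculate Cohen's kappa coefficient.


P_o = 122/178 = 0.685393
P_e = (88*96 + 90*82) / 31684 = 0.499558
kappa = (P_o - P_e) / (1 - P_e)
kappa = (0.685393 - 0.499558) / (1 - 0.499558)
kappa = 0.3713

0.3713


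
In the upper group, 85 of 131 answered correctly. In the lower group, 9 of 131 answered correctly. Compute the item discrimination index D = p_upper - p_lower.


p_upper = 85/131 = 0.6489
p_lower = 9/131 = 0.0687
D = 0.6489 - 0.0687 = 0.5802

0.5802


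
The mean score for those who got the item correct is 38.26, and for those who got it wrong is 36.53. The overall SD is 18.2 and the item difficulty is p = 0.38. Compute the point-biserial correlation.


q = 1 - p = 0.62
rpb = ((M1 - M0) / SD) * sqrt(p * q)
rpb = ((38.26 - 36.53) / 18.2) * sqrt(0.38 * 0.62)
rpb = 0.0461

0.0461


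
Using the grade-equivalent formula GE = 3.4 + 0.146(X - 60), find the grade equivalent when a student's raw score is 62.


raw - median = 62 - 60 = 2
slope * diff = 0.146 * 2 = 0.292
GE = 3.4 + 0.292
GE = 3.692

3.692


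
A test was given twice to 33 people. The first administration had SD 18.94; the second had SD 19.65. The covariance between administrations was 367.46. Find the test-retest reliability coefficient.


r = cov(X,Y) / (SD_X * SD_Y)
r = 367.46 / (18.94 * 19.65)
r = 367.46 / 372.171
r = 0.9873

0.9873


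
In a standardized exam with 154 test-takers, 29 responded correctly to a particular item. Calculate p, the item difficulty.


Item difficulty p = number correct / total examinees
p = 29 / 154
p = 0.1883

0.1883


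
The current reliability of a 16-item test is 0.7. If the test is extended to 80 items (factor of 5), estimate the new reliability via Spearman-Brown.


r_new = (n * rxx) / (1 + (n-1) * rxx)
r_new = (5 * 0.7) / (1 + 4 * 0.7)
r_new = 3.5 / 3.8
r_new = 0.9211

0.9211


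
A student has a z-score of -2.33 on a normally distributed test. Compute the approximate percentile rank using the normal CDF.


CDF(z) = 0.5 * (1 + erf(z/sqrt(2)))
erf(-1.6476) = -0.9802
CDF = 0.0099
Percentile rank = 0.0099 * 100 = 0.99

0.99


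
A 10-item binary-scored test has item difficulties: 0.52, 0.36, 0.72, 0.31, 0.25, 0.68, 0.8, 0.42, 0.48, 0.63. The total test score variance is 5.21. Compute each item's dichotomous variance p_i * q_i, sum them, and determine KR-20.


For each item, compute p_i * q_i:
  Item 1: 0.52 * 0.48 = 0.2496
  Item 2: 0.36 * 0.64 = 0.2304
  Item 3: 0.72 * 0.28 = 0.2016
  Item 4: 0.31 * 0.69 = 0.2139
  Item 5: 0.25 * 0.75 = 0.1875
  Item 6: 0.68 * 0.32 = 0.2176
  Item 7: 0.8 * 0.2 = 0.16
  Item 8: 0.42 * 0.58 = 0.2436
  Item 9: 0.48 * 0.52 = 0.2496
  Item 10: 0.63 * 0.37 = 0.2331
Sum(p_i * q_i) = 0.2496 + 0.2304 + 0.2016 + 0.2139 + 0.1875 + 0.2176 + 0.16 + 0.2436 + 0.2496 + 0.2331 = 2.1869
KR-20 = (k/(k-1)) * (1 - Sum(p_i*q_i) / Var_total)
= (10/9) * (1 - 2.1869/5.21)
= 1.1111 * 0.5802
KR-20 = 0.6447

0.6447


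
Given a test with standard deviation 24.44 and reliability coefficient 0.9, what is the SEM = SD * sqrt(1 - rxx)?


SEM = SD * sqrt(1 - rxx)
SEM = 24.44 * sqrt(1 - 0.9)
SEM = 24.44 * sqrt(0.1) = 24.44 * 0.316228
SEM = 7.7286

7.7286


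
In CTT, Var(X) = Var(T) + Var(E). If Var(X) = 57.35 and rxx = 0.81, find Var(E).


var_true = rxx * var_obs = 0.81 * 57.35 = 46.4535
var_error = var_obs - var_true
var_error = 57.35 - 46.4535
var_error = 10.8965

10.8965


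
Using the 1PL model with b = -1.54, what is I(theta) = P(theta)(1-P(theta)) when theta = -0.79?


P = 1/(1+exp(-(-0.79--1.54))) = 0.6792
I = P*(1-P) = 0.6792 * 0.3208
I = 0.2179

0.2179


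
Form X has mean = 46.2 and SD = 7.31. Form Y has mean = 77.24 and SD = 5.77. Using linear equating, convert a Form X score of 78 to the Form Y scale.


slope = SD_Y / SD_X = 5.77 / 7.31 ~ 0.7893
intercept = mean_Y - slope * mean_X = 77.24 - (5.77 / 7.31) * 46.2 ~ 40.773
Y = slope * X + intercept. To avoid rounding drift from the rounded slope/intercept, evaluate the equivalent form Y = mean_Y + SD_Y * (X - mean_X) / SD_X at full precision:
Y = 77.24 + 5.77 * (78 - 46.2) / 7.31
Y = 77.24 + 5.77 * 31.8 / 7.31
Y = 77.24 + 183.486 / 7.31
Y = 77.24 + 25.1007
Y = 102.3407

102.3407


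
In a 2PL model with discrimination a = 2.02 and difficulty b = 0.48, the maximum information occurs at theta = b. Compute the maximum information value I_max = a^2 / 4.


For 2PL, max info at theta = b = 0.48
I_max = a^2 / 4 = 2.02^2 / 4
= 4.0804 / 4
I_max = 1.0201

1.0201


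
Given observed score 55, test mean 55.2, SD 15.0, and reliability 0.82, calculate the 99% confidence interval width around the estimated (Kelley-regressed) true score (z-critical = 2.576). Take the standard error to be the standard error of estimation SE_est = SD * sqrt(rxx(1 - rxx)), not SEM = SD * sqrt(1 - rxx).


True score estimate = 0.82*55 + 0.18*55.2 = 55.036
SE_est = SD * sqrt(rxx * (1 - rxx)) = 15.0 * sqrt(0.82 * 0.18) = 15.0 * sqrt(0.1476) = 5.762812
CI = T_est +/- z * SE_est, so width = 2 * z * SE_est = 2 * 2.576 * 5.762812
Width = 29.69

29.69


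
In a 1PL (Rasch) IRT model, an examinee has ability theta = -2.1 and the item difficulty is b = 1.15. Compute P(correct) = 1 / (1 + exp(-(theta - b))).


theta - b = -2.1 - 1.15 = -3.25
exp(-(theta - b)) = exp(3.25) = 25.7903
P = 1 / (1 + 25.7903)
P = 0.0373

0.0373


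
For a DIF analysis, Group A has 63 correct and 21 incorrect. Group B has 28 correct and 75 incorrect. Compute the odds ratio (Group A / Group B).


Odds_A = 63/21 = 3.0
Odds_B = 28/75 = 0.3733
OR = Odds_A / Odds_B = 3.0 / 0.3733
Exactly, OR = (63 * 75) / (21 * 28) = 4725 / 588
OR = 8.0357

8.0357


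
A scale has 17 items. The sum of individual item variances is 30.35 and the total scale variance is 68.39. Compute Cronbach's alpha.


alpha = (k/(k-1)) * (1 - sum(si^2)/s_total^2)
= (17/16) * (1 - 30.35/68.39)
alpha = 0.591

0.591


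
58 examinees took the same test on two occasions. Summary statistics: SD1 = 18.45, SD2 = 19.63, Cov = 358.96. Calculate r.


r = cov(X,Y) / (SD_X * SD_Y)
r = 358.96 / (18.45 * 19.63)
r = 358.96 / 362.1735
r = 0.9911

0.9911


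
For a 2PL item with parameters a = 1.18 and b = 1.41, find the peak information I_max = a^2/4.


For 2PL, max info at theta = b = 1.41
I_max = a^2 / 4 = 1.18^2 / 4
= 1.3924 / 4
I_max = 0.3481

0.3481


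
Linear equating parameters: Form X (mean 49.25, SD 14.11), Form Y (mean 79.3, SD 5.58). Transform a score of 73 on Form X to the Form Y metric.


slope = SD_Y / SD_X = 5.58 / 14.11 ~ 0.3955
intercept = mean_Y - slope * mean_X = 79.3 - (5.58 / 14.11) * 49.25 ~ 59.8234
Y = slope * X + intercept. To avoid rounding drift from the rounded slope/intercept, evaluate the equivalent form Y = mean_Y + SD_Y * (X - mean_X) / SD_X at full precision:
Y = 79.3 + 5.58 * (73 - 49.25) / 14.11
Y = 79.3 + 5.58 * 23.75 / 14.11
Y = 79.3 + 132.525 / 14.11
Y = 79.3 + 9.3923
Y = 88.6923

88.6923


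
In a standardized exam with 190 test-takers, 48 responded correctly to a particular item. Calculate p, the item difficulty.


Item difficulty p = number correct / total examinees
p = 48 / 190
p = 0.2526

0.2526


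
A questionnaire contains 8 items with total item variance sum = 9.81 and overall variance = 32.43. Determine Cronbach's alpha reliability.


alpha = (k/(k-1)) * (1 - sum(si^2)/s_total^2)
= (8/7) * (1 - 9.81/32.43)
alpha = 0.7971

0.7971


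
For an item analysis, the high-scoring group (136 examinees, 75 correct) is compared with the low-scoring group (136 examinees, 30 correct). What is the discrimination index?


p_upper = 75/136 = 0.5515
p_lower = 30/136 = 0.2206
D = 0.5515 - 0.2206 = 0.3309

0.3309


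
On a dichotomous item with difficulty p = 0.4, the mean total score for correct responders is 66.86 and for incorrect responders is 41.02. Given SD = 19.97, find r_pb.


q = 1 - p = 0.6
rpb = ((M1 - M0) / SD) * sqrt(p * q)
rpb = ((66.86 - 41.02) / 19.97) * sqrt(0.4 * 0.6)
rpb = 0.6339

0.6339


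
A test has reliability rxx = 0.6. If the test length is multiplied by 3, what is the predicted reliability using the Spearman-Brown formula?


r_new = (n * rxx) / (1 + (n-1) * rxx)
r_new = (3 * 0.6) / (1 + 2 * 0.6)
r_new = 1.8 / 2.2
r_new = 0.8182

0.8182


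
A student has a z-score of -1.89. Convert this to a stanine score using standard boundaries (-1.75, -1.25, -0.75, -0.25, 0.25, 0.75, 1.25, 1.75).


Stanine boundaries: [-1.75, -1.25, -0.75, -0.25, 0.25, 0.75, 1.25, 1.75]
z = -1.89
Check each boundary:
  z < -1.75
  z < -1.25
  z < -0.75
  z < -0.25
  z < 0.25
  z < 0.75
  z < 1.25
  z < 1.75
Highest qualifying boundary gives stanine = 1

1


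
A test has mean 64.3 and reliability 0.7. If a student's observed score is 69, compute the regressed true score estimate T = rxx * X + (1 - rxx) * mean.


T_est = rxx * X + (1 - rxx) * mean
T_est = 0.7 * 69 + 0.3 * 64.3
T_est = 48.3 + 19.29
T_est = 67.59

67.59


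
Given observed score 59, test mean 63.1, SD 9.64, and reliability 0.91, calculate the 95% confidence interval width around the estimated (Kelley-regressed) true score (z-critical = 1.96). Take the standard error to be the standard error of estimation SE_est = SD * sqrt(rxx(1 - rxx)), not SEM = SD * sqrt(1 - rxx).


True score estimate = 0.91*59 + 0.09*63.1 = 59.369
SE_est = SD * sqrt(rxx * (1 - rxx)) = 9.64 * sqrt(0.91 * 0.09) = 9.64 * sqrt(0.0819) = 2.758792
CI = T_est +/- z * SE_est, so width = 2 * z * SE_est = 2 * 1.96 * 2.758792
Width = 10.8145

10.8145


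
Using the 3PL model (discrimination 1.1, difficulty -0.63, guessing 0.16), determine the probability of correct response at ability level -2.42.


logit = 1.1*(-2.42 - -0.63) = -1.969
P* = 1/(1 + exp(--1.969)) = 0.1225
P = 0.16 + (1 - 0.16) * 0.1225
P = 0.2629

0.2629


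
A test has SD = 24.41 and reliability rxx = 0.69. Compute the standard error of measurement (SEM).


SEM = SD * sqrt(1 - rxx)
SEM = 24.41 * sqrt(1 - 0.69)
SEM = 24.41 * sqrt(0.31) = 24.41 * 0.556776
SEM = 13.5909

13.5909


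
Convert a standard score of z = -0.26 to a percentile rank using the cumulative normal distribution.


CDF(z) = 0.5 * (1 + erf(z/sqrt(2)))
erf(-0.1838) = -0.2051
CDF = 0.3974
Percentile rank = 0.3974 * 100 = 39.74

39.74


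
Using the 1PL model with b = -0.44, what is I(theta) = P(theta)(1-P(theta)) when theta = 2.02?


P = 1/(1+exp(-(2.02--0.44))) = 0.9213
I = P*(1-P) = 0.9213 * 0.0787
I = 0.0725

0.0725


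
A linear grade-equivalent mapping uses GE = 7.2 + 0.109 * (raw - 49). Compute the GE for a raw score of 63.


raw - median = 63 - 49 = 14
slope * diff = 0.109 * 14 = 1.526
GE = 7.2 + 1.526
GE = 8.726

8.726


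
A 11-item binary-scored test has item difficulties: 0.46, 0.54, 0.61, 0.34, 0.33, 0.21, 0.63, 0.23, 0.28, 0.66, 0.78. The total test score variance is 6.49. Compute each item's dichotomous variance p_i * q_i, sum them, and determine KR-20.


For each item, compute p_i * q_i:
  Item 1: 0.46 * 0.54 = 0.2484
  Item 2: 0.54 * 0.46 = 0.2484
  Item 3: 0.61 * 0.39 = 0.2379
  Item 4: 0.34 * 0.66 = 0.2244
  Item 5: 0.33 * 0.67 = 0.2211
  Item 6: 0.21 * 0.79 = 0.1659
  Item 7: 0.63 * 0.37 = 0.2331
  Item 8: 0.23 * 0.77 = 0.1771
  Item 9: 0.28 * 0.72 = 0.2016
  Item 10: 0.66 * 0.34 = 0.2244
  Item 11: 0.78 * 0.22 = 0.1716
Sum(p_i * q_i) = 0.2484 + 0.2484 + 0.2379 + 0.2244 + 0.2211 + 0.1659 + 0.2331 + 0.1771 + 0.2016 + 0.2244 + 0.1716 = 2.3539
KR-20 = (k/(k-1)) * (1 - Sum(p_i*q_i) / Var_total)
= (11/10) * (1 - 2.3539/6.49)
= 1.1 * 0.6373
KR-20 = 0.701

0.701


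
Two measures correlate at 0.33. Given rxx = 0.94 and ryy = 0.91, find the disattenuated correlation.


r_corrected = rxy / sqrt(rxx * ryy)
= 0.33 / sqrt(0.94 * 0.91)
= 0.33 / sqrt(0.8554)
= 0.33 / 0.924878
r_corrected = 0.3568

0.3568


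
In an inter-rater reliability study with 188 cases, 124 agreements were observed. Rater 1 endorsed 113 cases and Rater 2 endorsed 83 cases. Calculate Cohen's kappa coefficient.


P_o = 124/188 = 0.659574
P_e = (113*83 + 75*105) / 35344 = 0.488173
kappa = (P_o - P_e) / (1 - P_e)
kappa = (0.659574 - 0.488173) / (1 - 0.488173)
kappa = 0.3349

0.3349


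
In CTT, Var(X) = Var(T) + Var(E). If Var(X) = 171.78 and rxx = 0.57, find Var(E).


var_true = rxx * var_obs = 0.57 * 171.78 = 97.9146
var_error = var_obs - var_true
var_error = 171.78 - 97.9146
var_error = 73.8654

73.8654


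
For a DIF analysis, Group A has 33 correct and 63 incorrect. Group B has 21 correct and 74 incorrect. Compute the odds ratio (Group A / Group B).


Odds_A = 33/63 = 0.5238
Odds_B = 21/74 = 0.2838
OR = Odds_A / Odds_B = 0.5238 / 0.2838
Exactly, OR = (33 * 74) / (63 * 21) = 2442 / 1323
OR = 1.8458

1.8458


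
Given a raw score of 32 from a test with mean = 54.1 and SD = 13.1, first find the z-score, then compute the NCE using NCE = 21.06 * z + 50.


z = (X - mean) / SD = (32 - 54.1) / 13.1
z = -22.1 / 13.1
z = -1.687
NCE = NCE = 21.06z + 50
Carry z at full precision (z = -22.1 / 13.1) into the conversion:
NCE = 21.06 * (-22.1 / 13.1) + 50 = -465.426 / 13.1 + 50
NCE = -35.5287 + 50
NCE = 14.4713

14.4713


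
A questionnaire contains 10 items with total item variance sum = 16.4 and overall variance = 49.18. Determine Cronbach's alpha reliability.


alpha = (k/(k-1)) * (1 - sum(si^2)/s_total^2)
= (10/9) * (1 - 16.4/49.18)
alpha = 0.7406

0.7406


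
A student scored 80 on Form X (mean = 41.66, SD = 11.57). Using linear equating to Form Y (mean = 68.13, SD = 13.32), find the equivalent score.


slope = SD_Y / SD_X = 13.32 / 11.57 ~ 1.1513
intercept = mean_Y - slope * mean_X = 68.13 - (13.32 / 11.57) * 41.66 ~ 20.1688
Y = slope * X + intercept. To avoid rounding drift from the rounded slope/intercept, evaluate the equivalent form Y = mean_Y + SD_Y * (X - mean_X) / SD_X at full precision:
Y = 68.13 + 13.32 * (80 - 41.66) / 11.57
Y = 68.13 + 13.32 * 38.34 / 11.57
Y = 68.13 + 510.6888 / 11.57
Y = 68.13 + 44.139
Y = 112.269

112.269


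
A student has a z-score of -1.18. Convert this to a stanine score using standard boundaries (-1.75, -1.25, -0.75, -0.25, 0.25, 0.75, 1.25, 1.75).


Stanine boundaries: [-1.75, -1.25, -0.75, -0.25, 0.25, 0.75, 1.25, 1.75]
z = -1.18
Check each boundary:
  z >= -1.75 -> could be stanine 2
  z >= -1.25 -> could be stanine 3
  z < -0.75
  z < -0.25
  z < 0.25
  z < 0.75
  z < 1.25
  z < 1.75
Highest qualifying boundary gives stanine = 3

3


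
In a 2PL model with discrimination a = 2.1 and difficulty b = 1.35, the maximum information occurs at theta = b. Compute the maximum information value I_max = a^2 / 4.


For 2PL, max info at theta = b = 1.35
I_max = a^2 / 4 = 2.1^2 / 4
= 4.41 / 4
I_max = 1.1025

1.1025


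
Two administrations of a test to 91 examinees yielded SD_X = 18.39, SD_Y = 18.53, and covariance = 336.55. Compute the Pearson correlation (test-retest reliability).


r = cov(X,Y) / (SD_X * SD_Y)
r = 336.55 / (18.39 * 18.53)
r = 336.55 / 340.7667
r = 0.9876

0.9876


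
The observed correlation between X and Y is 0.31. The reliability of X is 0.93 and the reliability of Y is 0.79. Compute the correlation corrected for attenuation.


r_corrected = rxy / sqrt(rxx * ryy)
= 0.31 / sqrt(0.93 * 0.79)
= 0.31 / sqrt(0.7347)
= 0.31 / 0.857146
r_corrected = 0.3617

0.3617


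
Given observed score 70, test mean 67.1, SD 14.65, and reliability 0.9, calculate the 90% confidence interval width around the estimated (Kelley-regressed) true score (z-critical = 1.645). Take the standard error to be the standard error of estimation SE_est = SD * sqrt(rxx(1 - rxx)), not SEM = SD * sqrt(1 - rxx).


True score estimate = 0.9*70 + 0.1*67.1 = 69.71
SE_est = SD * sqrt(rxx * (1 - rxx)) = 14.65 * sqrt(0.9 * 0.1) = 14.65 * sqrt(0.09) = 4.395
CI = T_est +/- z * SE_est, so width = 2 * z * SE_est = 2 * 1.645 * 4.395
Width = 14.4595

14.4595
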